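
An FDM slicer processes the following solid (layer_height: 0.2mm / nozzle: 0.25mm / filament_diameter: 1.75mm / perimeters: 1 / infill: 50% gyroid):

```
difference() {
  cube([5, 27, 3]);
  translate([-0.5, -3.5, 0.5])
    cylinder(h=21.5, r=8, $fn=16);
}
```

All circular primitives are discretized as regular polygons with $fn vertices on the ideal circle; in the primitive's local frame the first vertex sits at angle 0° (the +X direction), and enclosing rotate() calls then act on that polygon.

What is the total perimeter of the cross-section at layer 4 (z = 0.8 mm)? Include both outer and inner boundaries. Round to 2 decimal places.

57.88 mm

At z = 0.8 mm: the cube (footprint 5×27) is included at this height (perimeter 64.00 mm); the r=8 cylinder at (-0.5, -3.5) gives a regular 16-gon of circumradius 8 (constant along its height) (perimeter = 2·16·8.000·sin(180°/16) = 49.94 mm); After the difference (first − rest): starting from the 5×27 cube, the r=8 cylinder at (-0.5, -3.5) partially overlaps it — only the 18.12 mm² overlap (of its 195.93 mm²) is removed, clipping the outline — boundary = 57.88 mm. Overall, the cross-section is a single solid region. Total boundary length (outer) = 57.88 mm.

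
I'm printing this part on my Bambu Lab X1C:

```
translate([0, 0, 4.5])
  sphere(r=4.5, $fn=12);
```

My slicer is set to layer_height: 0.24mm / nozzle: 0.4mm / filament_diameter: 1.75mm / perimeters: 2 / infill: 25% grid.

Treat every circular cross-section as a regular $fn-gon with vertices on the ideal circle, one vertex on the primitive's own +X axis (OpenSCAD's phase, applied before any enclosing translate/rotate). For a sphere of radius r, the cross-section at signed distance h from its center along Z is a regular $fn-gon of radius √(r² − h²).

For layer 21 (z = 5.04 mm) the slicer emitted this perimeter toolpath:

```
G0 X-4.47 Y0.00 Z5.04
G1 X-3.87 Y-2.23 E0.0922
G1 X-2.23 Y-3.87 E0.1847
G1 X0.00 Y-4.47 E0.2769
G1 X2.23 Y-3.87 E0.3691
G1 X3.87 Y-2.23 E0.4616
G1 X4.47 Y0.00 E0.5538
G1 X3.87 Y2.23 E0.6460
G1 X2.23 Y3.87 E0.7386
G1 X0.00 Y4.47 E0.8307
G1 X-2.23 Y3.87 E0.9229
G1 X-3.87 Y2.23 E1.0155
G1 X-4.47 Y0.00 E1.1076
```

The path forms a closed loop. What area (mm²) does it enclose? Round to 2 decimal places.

Apply the shoelace formula to the sequence of (X, Y) vertices; enclosed area = 59.88 mm².

59.88 mm²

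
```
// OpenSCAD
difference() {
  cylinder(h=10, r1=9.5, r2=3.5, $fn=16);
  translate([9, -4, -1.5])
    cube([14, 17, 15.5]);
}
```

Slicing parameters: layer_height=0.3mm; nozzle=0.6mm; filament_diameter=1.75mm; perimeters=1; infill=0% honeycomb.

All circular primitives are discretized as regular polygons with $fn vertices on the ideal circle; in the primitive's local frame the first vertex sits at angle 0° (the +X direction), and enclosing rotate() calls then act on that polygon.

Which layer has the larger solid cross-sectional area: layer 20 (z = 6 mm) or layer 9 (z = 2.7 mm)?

layer 9 (z = 2.7 mm)

Layer 20 (z = 6): the cone: at t=0.600 of its height the radius interpolates to r₁+(r₂−r₁)t = 5.900, giving a regular 16-gon of that circumradius (area = (16/2)·5.900²·sin(360°/16) = 106.57 mm²); the 14×17 cube at (9, -4) contributes its full rectangle (area 238.00 mm²); After the difference (first − rest): starting from the cone (106.57 mm²), the 14×17 cube at (9, -4) misses the remaining region (no effect) — area = 106.57 mm². So its area = 106.57 mm². Layer 9 (z = 2.7): the cone contributes a regular 16-gon of circumradius 7.880 (interpolated between r1=9.5 and r2=3.5 at t=0.270) (area = (16/2)·7.880²·sin(360°/16) = 190.10 mm²); the cube at (9, -4) (footprint 14×17) is included at this height (area 238.00 mm²); Taking the first minus the rest: starting from the cone (190.10 mm²), the 14×17 cube at (9, -4) misses the remaining region (no effect) — area = 190.10 mm². So its area = 190.10 mm². Layer 9 is larger (190.10 vs 106.57 mm²).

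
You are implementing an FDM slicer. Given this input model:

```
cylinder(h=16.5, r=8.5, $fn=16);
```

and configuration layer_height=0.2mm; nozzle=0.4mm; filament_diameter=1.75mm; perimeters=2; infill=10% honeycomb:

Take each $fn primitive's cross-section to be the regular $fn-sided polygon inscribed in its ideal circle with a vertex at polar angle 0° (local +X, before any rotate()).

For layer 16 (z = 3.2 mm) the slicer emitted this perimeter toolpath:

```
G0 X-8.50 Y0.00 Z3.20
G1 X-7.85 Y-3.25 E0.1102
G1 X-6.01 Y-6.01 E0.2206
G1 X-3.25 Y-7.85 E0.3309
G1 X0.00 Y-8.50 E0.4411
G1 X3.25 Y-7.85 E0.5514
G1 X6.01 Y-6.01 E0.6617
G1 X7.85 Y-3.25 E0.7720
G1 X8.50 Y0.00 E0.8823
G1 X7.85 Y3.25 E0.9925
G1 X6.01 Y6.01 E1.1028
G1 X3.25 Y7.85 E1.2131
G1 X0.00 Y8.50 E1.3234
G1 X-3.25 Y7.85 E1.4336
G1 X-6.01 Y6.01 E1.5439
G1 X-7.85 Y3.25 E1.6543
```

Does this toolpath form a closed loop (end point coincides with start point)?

no

Start point (G0): (-8.50, 0.00). End point (last G1): the path does not return to the start — open.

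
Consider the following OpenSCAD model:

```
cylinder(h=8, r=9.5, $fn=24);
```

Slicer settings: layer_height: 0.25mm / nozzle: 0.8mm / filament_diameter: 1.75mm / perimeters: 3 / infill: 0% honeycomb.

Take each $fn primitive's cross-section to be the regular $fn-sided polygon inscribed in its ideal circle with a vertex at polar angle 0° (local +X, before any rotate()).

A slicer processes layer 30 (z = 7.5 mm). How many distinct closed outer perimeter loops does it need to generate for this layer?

At z = 7.5 mm: the r=9.5 cylinder gives a regular 24-gon of circumradius 9.5 (constant along its height). The result has 1 disconnected region.

1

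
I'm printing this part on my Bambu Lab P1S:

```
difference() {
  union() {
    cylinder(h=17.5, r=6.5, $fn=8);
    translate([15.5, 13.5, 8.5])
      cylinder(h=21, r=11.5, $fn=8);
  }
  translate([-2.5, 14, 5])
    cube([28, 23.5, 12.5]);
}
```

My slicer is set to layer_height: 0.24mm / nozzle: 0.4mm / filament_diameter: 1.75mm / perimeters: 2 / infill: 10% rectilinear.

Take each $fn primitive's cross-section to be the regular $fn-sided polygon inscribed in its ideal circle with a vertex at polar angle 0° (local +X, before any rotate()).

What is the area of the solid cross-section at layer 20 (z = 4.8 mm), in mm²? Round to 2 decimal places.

At z = 4.8 mm: the r=6.5 cylinder contributes a regular 8-gon of circumradius 6.5 (area = (8/2)·6.500²·sin(360°/8) = 119.50 mm²); the cylinder at (15.5, 13.5) is absent (z outside [8.5, 29.5]); Combining (union): only the r=6.5 cylinder is present, so the union is just that shape — area = 119.50 mm²; the cube at (-2.5, 14) is absent (z outside [5, 17.5]); Subtracting the remaining from the first: none of the subtracted shapes is present at this height, so that combined region is unchanged — area = 119.50 mm². Overall, the cross-section is a single solid region. Net area = 119.50 mm².

119.50 mm²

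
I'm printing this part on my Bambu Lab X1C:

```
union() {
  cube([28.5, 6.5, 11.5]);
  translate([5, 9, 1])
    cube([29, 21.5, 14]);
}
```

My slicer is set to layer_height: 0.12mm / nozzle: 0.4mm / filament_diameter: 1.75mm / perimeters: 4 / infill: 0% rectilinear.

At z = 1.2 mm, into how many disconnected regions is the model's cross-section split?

2

At z = 1.2 mm: the cube is present — its section is the full 28.5×6.5 rectangle; the 29×21.5 cube at (5, 9) contributes its full rectangle; Taking the union: the 2 present regions are separate (no shared area or edge), so areas and boundary lengths simply add and each stays a separate island — 2 connected regions. The result has 2 disconnected regions.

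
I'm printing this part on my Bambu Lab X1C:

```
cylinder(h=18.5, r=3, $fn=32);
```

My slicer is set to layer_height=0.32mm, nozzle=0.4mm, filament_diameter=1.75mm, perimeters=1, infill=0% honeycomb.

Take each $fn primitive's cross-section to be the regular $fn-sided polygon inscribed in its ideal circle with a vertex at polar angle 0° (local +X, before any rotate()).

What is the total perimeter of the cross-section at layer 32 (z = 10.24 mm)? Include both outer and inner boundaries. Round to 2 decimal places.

18.82 mm

At z = 10.24 mm: the r=3 cylinder contributes a regular 32-gon of circumradius 3 (perimeter = 2·32·3.000·sin(180°/32) = 18.82 mm). Overall, the cross-section is a single solid region. Total boundary length (outer) = 18.82 mm.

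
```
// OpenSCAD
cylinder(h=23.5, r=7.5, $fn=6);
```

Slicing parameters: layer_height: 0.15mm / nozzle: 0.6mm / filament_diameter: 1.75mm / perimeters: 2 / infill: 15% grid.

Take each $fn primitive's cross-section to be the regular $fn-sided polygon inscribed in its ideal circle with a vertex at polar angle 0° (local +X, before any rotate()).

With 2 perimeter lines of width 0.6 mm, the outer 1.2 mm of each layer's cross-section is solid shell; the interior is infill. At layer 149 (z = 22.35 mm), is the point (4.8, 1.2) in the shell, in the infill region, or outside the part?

At z = 22.35 mm: the cylinder: section is a regular 6-gon, circumradius r=7.5. Overall, the cross-section is a single solid region. The nearest boundary edge runs (7.50, 0.00)→(3.75, 6.50); distance from the point to it = 1.74 mm. The point is inside the cross-section and 1.74 mm from the nearest boundary — more than the 1.2 mm shell width (2 × 0.6), so it's in the infill interior.

infill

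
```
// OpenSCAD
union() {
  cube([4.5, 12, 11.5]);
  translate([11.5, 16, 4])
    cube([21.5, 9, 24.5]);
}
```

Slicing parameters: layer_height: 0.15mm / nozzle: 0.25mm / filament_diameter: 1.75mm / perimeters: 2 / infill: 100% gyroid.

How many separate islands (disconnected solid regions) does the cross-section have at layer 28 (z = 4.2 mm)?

2

At z = 4.2 mm: the 4.5×12 cube contributes its full rectangle; the cube at (11.5, 16) is present — its section is the full 21.5×9 rectangle; Taking the union: the 2 present regions are separate (no shared area or edge), so areas and boundary lengths simply add and each stays a separate island — 2 connected regions. Overall, the cross-section has 2 separate islands. Island count = 2.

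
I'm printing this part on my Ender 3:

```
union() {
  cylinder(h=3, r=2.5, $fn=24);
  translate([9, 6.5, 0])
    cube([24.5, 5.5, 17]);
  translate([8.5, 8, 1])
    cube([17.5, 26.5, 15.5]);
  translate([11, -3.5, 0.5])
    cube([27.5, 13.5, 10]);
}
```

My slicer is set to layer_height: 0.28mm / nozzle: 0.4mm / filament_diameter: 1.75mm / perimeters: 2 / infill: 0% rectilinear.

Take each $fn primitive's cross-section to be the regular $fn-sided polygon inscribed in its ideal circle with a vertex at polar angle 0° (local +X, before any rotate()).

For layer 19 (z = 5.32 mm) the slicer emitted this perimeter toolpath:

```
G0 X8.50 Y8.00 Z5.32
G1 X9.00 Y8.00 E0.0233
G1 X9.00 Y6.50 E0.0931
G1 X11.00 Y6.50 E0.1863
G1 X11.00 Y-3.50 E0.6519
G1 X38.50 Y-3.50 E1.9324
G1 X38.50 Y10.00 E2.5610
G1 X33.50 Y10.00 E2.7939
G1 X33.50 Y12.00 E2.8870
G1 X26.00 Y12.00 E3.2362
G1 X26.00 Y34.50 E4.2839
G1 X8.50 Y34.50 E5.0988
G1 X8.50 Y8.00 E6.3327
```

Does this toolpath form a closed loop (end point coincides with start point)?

Start point (G0): (8.50, 8.00). End point (last G1): the path returns to the start — closed.

yes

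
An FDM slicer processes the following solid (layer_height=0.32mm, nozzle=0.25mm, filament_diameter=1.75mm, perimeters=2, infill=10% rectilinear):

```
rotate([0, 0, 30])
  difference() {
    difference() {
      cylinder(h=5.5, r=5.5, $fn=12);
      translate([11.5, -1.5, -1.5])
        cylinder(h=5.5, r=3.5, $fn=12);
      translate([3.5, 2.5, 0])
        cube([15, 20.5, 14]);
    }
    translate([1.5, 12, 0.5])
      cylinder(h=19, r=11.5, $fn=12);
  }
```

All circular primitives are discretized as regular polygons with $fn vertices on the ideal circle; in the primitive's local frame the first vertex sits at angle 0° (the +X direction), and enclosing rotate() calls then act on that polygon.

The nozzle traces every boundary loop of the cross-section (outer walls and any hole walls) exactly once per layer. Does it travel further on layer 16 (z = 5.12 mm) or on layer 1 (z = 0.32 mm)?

layer 1 (z = 0.32 mm)

Layer 16 (z = 5.12): the r=5.5 cylinder contributes a regular 12-gon of circumradius 5.5 (perimeter = 2·12·5.500·sin(180°/12) = 34.16 mm); the cylinder at (11.5, -1.5) is not intersected at this z (z outside [-1.5, 4]); the 15×20.5 cube at (3.5, 2.5) contributes its full rectangle (perimeter 71.00 mm); Subtracting the remaining from the first: starting from the r=5.5 cylinder, the 15×20.5 cube at (3.5, 2.5) partially overlaps it — only the 1.12 mm² overlap (of its 307.50 mm²) is removed, clipping the outline — boundary = 34.96 mm; the r=11.5 cylinder at (1.5, 12) contributes a regular 12-gon of circumradius 11.5 (perimeter = 2·12·11.500·sin(180°/12) = 71.43 mm); Taking the first minus the rest: starting from that combined region, the r=11.5 cylinder at (1.5, 12) partially overlaps it — only the 30.93 mm² overlap (of its 396.75 mm²) is removed, clipping the outline — boundary = 31.76 mm; (whole slice rotated 30° about Z — lengths, areas and connectivity unchanged). So its perimeter = 31.76 mm. Layer 1 (z = 0.32): the r=5.5 cylinder contributes a regular 12-gon of circumradius 5.5 (perimeter = 2·12·5.500·sin(180°/12) = 34.16 mm); the cylinder at (11.5, -1.5): section is a regular 12-gon, circumradius r=3.5 (perimeter = 2·12·3.500·sin(180°/12) = 21.74 mm); the cube at (3.5, 2.5) (footprint 15×20.5) is included at this height (perimeter 71.00 mm); Subtracting the remaining from the first: starting from the r=5.5 cylinder, the r=3.5 cylinder at (11.5, -1.5) misses the remaining region (no effect); the 15×20.5 cube at (3.5, 2.5) partially overlaps it — only the 1.12 mm² overlap (of its 307.50 mm²) is removed, clipping the outline — boundary = 34.96 mm; the cylinder at (1.5, 12) does not reach this height (z outside [0.5, 19.5]); Taking the first minus the rest: none of the subtracted shapes is present at this height, so the result so far is unchanged — boundary = 34.96 mm; (whole slice rotated 30° about Z — lengths, areas and connectivity unchanged). So its perimeter = 34.96 mm. Layer 1 is larger (34.96 vs 31.76 mm).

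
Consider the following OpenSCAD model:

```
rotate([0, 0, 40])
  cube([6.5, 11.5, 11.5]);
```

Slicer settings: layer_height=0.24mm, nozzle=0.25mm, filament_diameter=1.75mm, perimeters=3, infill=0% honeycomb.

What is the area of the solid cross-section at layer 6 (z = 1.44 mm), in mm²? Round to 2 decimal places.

74.75 mm²

At z = 1.44 mm: the cube is present — its section is the full 6.5×11.5 rectangle (area 74.75 mm²); (whole slice rotated 40° about Z — lengths, areas and connectivity unchanged). Overall, the cross-section is a single solid region. Net area = 74.75 mm².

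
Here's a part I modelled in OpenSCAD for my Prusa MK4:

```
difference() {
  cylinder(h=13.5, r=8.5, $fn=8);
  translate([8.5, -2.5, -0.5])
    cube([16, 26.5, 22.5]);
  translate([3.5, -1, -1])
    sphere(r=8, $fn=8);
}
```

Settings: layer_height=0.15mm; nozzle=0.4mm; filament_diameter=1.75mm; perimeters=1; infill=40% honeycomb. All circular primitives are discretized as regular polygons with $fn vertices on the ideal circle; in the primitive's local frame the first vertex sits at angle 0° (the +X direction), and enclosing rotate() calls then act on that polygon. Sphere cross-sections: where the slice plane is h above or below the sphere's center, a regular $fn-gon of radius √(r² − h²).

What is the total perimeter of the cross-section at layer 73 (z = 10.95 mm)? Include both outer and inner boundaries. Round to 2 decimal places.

At z = 10.95 mm: the cylinder: section is a regular 8-gon, circumradius r=8.5 (perimeter = 2·8·8.500·sin(180°/8) = 52.04 mm); the cube at (8.5, -2.5) is present — its section is the full 16×26.5 rectangle (perimeter 85.00 mm); the sphere at (3.5, -1) is not intersected at this z (|z−center|=11.950 > r=8); Taking the first minus the rest: starting from the r=8.5 cylinder, the 16×26.5 cube at (8.5, -2.5) misses the remaining region (no effect) — boundary = 52.04 mm. Overall, the cross-section is a single solid region. Total boundary length (outer) = 52.04 mm.

52.04 mm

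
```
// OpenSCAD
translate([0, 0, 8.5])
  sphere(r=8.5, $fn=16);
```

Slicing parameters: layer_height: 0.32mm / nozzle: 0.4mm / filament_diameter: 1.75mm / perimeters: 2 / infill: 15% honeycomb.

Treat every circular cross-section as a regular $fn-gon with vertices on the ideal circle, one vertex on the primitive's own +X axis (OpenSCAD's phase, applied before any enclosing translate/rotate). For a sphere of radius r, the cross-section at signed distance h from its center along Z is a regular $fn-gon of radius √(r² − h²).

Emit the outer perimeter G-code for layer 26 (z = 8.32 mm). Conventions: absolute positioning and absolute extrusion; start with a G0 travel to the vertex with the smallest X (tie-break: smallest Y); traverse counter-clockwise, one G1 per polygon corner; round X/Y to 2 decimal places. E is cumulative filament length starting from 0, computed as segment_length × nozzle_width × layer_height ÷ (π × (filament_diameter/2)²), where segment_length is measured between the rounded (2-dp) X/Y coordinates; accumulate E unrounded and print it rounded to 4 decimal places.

G0 X-8.50 Y0.00 Z8.32
G1 X-7.85 Y-3.25 E0.1764
G1 X-6.01 Y-6.01 E0.3529
G1 X-3.25 Y-7.85 E0.5294
G1 X0.00 Y-8.50 E0.7058
G1 X3.25 Y-7.85 E0.8822
G1 X6.01 Y-6.01 E1.0587
G1 X7.85 Y-3.25 E1.2352
G1 X8.50 Y0.00 E1.4116
G1 X7.85 Y3.25 E1.5880
G1 X6.01 Y6.01 E1.7645
G1 X3.25 Y7.85 E1.9410
G1 X0.00 Y8.50 E2.1174
G1 X-3.25 Y7.85 E2.2938
G1 X-6.01 Y6.01 E2.4703
G1 X-7.85 Y3.25 E2.6468
G1 X-8.50 Y0.00 E2.8232

At z = 8.32 mm: the r=8.5 sphere contributes a regular 16-gon of circumradius √(8.5²−0.18²) = 8.498. The outline is a single polygon with 16 vertices. Extrusion per mm of travel: 0.4 × 0.32 / (π × 0.875²) = 0.053216. Accumulating E over each segment gives final E = 2.8232.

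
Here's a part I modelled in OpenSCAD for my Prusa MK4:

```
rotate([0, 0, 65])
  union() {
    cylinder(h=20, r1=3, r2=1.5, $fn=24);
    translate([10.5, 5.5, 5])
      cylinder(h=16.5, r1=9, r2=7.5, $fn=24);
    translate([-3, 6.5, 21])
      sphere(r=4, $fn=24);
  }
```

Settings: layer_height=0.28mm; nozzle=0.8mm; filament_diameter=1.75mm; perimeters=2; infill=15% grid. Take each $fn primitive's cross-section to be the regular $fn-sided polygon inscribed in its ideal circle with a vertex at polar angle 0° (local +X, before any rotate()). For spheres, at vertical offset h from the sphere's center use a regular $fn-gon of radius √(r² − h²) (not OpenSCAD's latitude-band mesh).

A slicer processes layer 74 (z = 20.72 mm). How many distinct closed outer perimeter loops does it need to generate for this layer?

At z = 20.72 mm: the cone is not intersected at this z (z outside [0, 20]); the cone at (10.5, 5.5): at t=0.953 of its height the radius interpolates to r₁+(r₂−r₁)t = 7.571, giving a regular 24-gon of that circumradius; the r=4 sphere at (-3, 6.5) slices to a regular 24-gon of circumradius 3.990 (√(r²−h²) with h=0.28 from center); Taking the union: the 2 present regions are separate (no shared area or edge), so areas and boundary lengths simply add and each stays a separate island — 2 connected regions; (whole slice rotated 65° about Z — lengths, areas and connectivity unchanged). The result has 2 disconnected regions.

2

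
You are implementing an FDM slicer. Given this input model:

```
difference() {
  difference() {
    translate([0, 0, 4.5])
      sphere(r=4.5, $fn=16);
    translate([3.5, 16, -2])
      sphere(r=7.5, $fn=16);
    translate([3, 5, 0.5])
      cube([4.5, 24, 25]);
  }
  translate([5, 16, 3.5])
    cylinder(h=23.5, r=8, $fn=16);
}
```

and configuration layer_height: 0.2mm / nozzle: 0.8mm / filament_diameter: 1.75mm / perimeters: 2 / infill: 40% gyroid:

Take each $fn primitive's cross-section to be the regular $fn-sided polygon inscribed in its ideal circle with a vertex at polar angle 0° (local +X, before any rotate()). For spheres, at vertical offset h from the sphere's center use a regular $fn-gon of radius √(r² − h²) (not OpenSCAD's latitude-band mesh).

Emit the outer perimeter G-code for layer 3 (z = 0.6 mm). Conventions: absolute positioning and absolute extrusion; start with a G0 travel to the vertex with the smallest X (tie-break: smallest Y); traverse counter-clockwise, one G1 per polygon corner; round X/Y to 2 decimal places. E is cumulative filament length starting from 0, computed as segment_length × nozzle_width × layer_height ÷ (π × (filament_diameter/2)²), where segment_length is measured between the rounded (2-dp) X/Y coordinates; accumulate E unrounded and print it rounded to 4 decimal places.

At z = 0.6 mm: the sphere: section is a regular 16-gon, circumradius = √(r²−h²) = √(4.5²−3.9²) = 2.245; the r=7.5 sphere at (3.5, 16) contributes a regular 16-gon of circumradius √(7.5²−2.6²) = 7.035; the cube at (3, 5) is present — its section is the full 4.5×24 rectangle; Subtracting the remaining from the first: starting from the r=4.5 sphere, the r=7.5 sphere at (3.5, 16) misses the remaining region (no effect); the 4.5×24 cube at (3, 5) misses the remaining region (no effect) — 1 connected region; the cylinder at (5, 16) does not reach this height (z outside [3.5, 27]); Subtracting the remaining from the first: none of the subtracted shapes is present at this height, so the result so far is unchanged — 1 connected region. The outline is a single polygon with 16 vertices. Extrusion per mm of travel: 0.8 × 0.2 / (π × 0.875²) = 0.066520. Accumulating E over each segment gives final E = 0.9314.

G0 X-2.24 Y0.00 Z0.60
G1 X-2.07 Y-0.86 E0.0583
G1 X-1.59 Y-1.59 E0.1164
G1 X-0.86 Y-2.07 E0.1745
G1 X0.00 Y-2.24 E0.2329
G1 X0.86 Y-2.07 E0.2912
G1 X1.59 Y-1.59 E0.3493
G1 X2.07 Y-0.86 E0.4074
G1 X2.24 Y0.00 E0.4657
G1 X2.07 Y0.86 E0.5240
G1 X1.59 Y1.59 E0.5822
G1 X0.86 Y2.07 E0.6403
G1 X0.00 Y2.24 E0.6986
G1 X-0.86 Y2.07 E0.7569
G1 X-1.59 Y1.59 E0.8150
G1 X-2.07 Y0.86 E0.8731
G1 X-2.24 Y0.00 E0.9314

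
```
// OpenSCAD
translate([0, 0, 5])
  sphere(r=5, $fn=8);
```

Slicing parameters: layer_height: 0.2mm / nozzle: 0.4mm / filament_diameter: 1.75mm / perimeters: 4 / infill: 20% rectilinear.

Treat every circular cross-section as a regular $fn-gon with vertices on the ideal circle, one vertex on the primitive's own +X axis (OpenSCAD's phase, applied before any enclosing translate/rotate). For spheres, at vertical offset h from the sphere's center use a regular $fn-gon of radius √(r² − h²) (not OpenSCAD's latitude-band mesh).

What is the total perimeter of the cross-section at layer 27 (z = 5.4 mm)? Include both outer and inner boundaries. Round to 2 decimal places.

At z = 5.4 mm: the r=5 sphere slices to a regular 8-gon of circumradius 4.984 (√(r²−h²) with h=0.4 from center) (perimeter = 2·8·4.984·sin(180°/8) = 30.52 mm). Overall, the cross-section is a single solid region. Total boundary length (outer) = 30.52 mm.

30.52 mm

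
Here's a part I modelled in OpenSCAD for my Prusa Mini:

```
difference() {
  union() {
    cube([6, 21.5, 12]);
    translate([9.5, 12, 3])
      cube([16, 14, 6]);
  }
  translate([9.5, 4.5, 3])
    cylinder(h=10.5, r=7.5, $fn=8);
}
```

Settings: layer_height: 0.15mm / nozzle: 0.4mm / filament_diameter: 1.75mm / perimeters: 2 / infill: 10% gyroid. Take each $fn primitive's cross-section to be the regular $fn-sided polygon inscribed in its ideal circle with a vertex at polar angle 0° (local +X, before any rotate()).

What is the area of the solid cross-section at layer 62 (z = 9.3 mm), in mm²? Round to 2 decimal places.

At z = 9.3 mm: the cube is present — its section is the full 6×21.5 rectangle (area 129.00 mm²); the cube at (9.5, 12) does not reach this height (z outside [3, 9]); Merging all regions: only the 6×21.5 cube is present, so the union is just that shape — area = 129.00 mm²; the cylinder at (9.5, 4.5): section is a regular 8-gon, circumradius r=7.5 (area = (8/2)·7.500²·sin(360°/8) = 159.10 mm²); Taking the first minus the rest: starting from the result so far (129.00 mm²), the r=7.5 cylinder at (9.5, 4.5) partially overlaps it — only the 29.87 mm² overlap (of its 159.10 mm²) is removed, clipping the outline — area = 99.13 mm². Overall, the cross-section is a single solid region. Net area = 99.13 mm².

99.13 mm²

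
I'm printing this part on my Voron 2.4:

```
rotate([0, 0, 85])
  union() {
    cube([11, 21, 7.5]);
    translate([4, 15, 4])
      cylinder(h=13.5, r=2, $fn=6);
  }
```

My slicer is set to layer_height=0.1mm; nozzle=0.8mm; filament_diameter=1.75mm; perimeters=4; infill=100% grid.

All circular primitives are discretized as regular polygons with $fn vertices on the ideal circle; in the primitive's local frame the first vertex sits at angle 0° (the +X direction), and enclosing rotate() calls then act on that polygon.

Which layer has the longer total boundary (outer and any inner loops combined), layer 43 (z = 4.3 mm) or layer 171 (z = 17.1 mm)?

layer 43 (z = 4.3 mm)

Layer 43 (z = 4.3): the cube is present — its section is the full 11×21 rectangle (perimeter 64.00 mm); the r=2 cylinder at (4, 15) contributes a regular 6-gon of circumradius 2 (perimeter = 2·6·2.000·sin(180°/6) = 12.00 mm); Merging all regions: the r=2 cylinder at (4, 15) lies entirely inside the 11×21 cube, so the union is just the 11×21 cube — boundary = 64.00 mm; (whole slice rotated 85° about Z — lengths, areas and connectivity unchanged). So its perimeter = 64.00 mm. Layer 171 (z = 17.1): the cube does not reach this height (z outside [0, 7.5]); the r=2 cylinder at (4, 15) gives a regular 6-gon of circumradius 2 (constant along its height) (perimeter = 2·6·2.000·sin(180°/6) = 12.00 mm); Taking the union: only the r=2 cylinder at (4, 15) is present, so the union is just that shape — boundary = 12.00 mm; (rotated 85° about Z; rotation is an isometry so areas/perimeters/island counts are preserved). So its perimeter = 12.00 mm. Layer 43 is larger (64.00 vs 12.00 mm).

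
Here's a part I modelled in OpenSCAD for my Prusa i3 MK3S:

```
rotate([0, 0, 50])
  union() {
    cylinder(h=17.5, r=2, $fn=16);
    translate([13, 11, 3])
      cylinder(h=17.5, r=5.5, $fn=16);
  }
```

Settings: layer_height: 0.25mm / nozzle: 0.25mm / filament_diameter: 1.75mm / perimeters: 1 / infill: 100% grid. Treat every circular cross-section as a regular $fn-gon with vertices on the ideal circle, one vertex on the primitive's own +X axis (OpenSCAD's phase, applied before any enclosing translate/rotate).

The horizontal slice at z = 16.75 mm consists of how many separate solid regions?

2

At z = 16.75 mm: the r=2 cylinder gives a regular 16-gon of circumradius 2 (constant along its height); the r=5.5 cylinder at (13, 11) gives a regular 16-gon of circumradius 5.5 (constant along its height); Merging all regions: the 2 present regions are separate (no shared area or edge), so areas and boundary lengths simply add and each stays a separate island — 2 connected regions; (rotated 50° about Z; rotation is an isometry so areas/perimeters/island counts are preserved). The result has 2 disconnected regions.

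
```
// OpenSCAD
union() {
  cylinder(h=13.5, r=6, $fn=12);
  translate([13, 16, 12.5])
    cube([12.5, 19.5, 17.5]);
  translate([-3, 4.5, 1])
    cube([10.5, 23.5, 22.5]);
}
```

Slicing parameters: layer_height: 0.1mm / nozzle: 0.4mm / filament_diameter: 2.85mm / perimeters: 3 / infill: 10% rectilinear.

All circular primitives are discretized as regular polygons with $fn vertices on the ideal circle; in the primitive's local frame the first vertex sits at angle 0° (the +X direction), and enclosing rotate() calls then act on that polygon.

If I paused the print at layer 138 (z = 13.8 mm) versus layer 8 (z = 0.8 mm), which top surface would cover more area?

Layer 138 (z = 13.8): the cylinder is not intersected at this z (z outside [0, 13.5]); the cube at (13, 16) is present — its section is the full 12.5×19.5 rectangle (area 243.75 mm²); the cube at (-3, 4.5) is present — its section is the full 10.5×23.5 rectangle (area 246.75 mm²); Taking the union: the 2 present regions are separate (no shared area or edge), so areas and boundary lengths simply add and each stays a separate island — area = 490.50 mm². So its area = 490.50 mm². Layer 8 (z = 0.8): the r=6 cylinder gives a regular 12-gon of circumradius 6 (constant along its height) (area = (12/2)·6.000²·sin(360°/12) = 108.00 mm²); the cube at (13, 16) does not reach this height (z outside [12.5, 30]); the cube at (-3, 4.5) does not reach this height (z outside [1, 23.5]); Combining (union): only the r=6 cylinder is present, so the union is just that shape — area = 108.00 mm². So its area = 108.00 mm². Layer 138 is larger (490.50 vs 108.00 mm²).

layer 138 (z = 13.8 mm)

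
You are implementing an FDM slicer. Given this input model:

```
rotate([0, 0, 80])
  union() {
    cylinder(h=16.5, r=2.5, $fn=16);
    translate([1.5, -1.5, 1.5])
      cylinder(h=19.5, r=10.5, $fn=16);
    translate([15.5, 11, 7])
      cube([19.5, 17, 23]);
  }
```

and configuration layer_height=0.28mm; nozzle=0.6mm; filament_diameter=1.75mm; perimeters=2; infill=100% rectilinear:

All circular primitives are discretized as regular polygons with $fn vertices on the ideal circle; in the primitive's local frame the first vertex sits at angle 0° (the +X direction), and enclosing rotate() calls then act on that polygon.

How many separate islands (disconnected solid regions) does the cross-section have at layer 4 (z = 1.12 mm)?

At z = 1.12 mm: the r=2.5 cylinder gives a regular 16-gon of circumradius 2.5 (constant along its height); the cylinder at (1.5, -1.5) does not reach this height (z outside [1.5, 21]); the cube at (15.5, 11) is not intersected at this z (z outside [7, 30]); Combining (union): only the r=2.5 cylinder is present, so the union is just that shape — 1 connected region; (whole slice rotated 80° about Z — lengths, areas and connectivity unchanged). Overall, the cross-section is a single solid region. Island count = 1.

1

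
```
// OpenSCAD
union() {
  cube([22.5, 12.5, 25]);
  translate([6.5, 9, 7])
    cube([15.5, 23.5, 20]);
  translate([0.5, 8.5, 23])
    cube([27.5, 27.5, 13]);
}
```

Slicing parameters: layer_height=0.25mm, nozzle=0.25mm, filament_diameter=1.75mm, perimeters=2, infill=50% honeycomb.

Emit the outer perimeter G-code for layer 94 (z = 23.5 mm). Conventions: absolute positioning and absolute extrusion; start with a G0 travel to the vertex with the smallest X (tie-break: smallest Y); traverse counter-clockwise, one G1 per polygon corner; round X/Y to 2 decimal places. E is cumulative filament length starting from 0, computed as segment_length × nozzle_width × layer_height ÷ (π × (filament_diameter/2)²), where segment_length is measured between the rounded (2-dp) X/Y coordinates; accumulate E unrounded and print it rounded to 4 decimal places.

At z = 23.5 mm: the 22.5×12.5 cube contributes its full rectangle; the 15.5×23.5 cube at (6.5, 9) contributes its full rectangle; the cube at (0.5, 8.5) is present — its section is the full 27.5×27.5 rectangle; Combining (union): the regions partially overlap (shared area 452.25 mm²), so overlapping operands fuse into one piece — 1 connected region. The outline is a single polygon with 8 vertices. Extrusion per mm of travel: 0.25 × 0.25 / (π × 0.875²) = 0.025984. Accumulating E over each segment gives final E = 3.3260.

G0 X0.00 Y0.00 Z23.50
G1 X22.50 Y0.00 E0.5847
G1 X22.50 Y8.50 E0.8055
G1 X28.00 Y8.50 E0.9484
G1 X28.00 Y36.00 E1.6630
G1 X0.50 Y36.00 E2.3776
G1 X0.50 Y12.50 E2.9882
G1 X0.00 Y12.50 E3.0012
G1 X0.00 Y0.00 E3.3260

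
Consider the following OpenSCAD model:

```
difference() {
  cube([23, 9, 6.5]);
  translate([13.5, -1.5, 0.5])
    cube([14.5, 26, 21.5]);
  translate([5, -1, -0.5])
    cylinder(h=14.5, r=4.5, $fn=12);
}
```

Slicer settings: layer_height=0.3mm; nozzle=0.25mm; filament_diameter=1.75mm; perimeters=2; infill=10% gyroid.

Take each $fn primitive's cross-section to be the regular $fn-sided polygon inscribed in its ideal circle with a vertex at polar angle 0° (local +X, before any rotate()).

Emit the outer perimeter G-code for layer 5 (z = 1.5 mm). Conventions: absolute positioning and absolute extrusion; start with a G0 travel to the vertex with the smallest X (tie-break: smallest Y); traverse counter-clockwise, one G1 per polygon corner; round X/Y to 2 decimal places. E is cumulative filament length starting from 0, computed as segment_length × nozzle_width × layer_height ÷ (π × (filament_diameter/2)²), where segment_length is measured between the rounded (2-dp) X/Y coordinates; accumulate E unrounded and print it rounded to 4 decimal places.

At z = 1.5 mm: the cube is present — its section is the full 23×9 rectangle; the 14.5×26 cube at (13.5, -1.5) contributes its full rectangle; the cylinder at (5, -1): section is a regular 12-gon, circumradius r=4.5; Subtracting the remaining from the first: starting from the 23×9 cube, the 14.5×26 cube at (13.5, -1.5) partially overlaps it — only the 85.50 mm² overlap (of its 377.00 mm²) is removed, clipping the outline; the r=4.5 cylinder at (5, -1) partially overlaps it — only the 21.64 mm² overlap (of its 60.75 mm²) is removed, clipping the outline — 1 connected region. The outline is a single polygon with 11 vertices. Extrusion per mm of travel: 0.25 × 0.3 / (π × 0.875²) = 0.031181. Accumulating E over each segment gives final E = 1.5107.

G0 X0.00 Y0.00 Z1.50
G1 X0.77 Y0.00 E0.0240
G1 X1.10 Y1.25 E0.0643
G1 X2.75 Y2.90 E0.1371
G1 X5.00 Y3.50 E0.2097
G1 X7.25 Y2.90 E0.2823
G1 X8.90 Y1.25 E0.3551
G1 X9.23 Y0.00 E0.3954
G1 X13.50 Y0.00 E0.5285
G1 X13.50 Y9.00 E0.8092
G1 X0.00 Y9.00 E1.2301
G1 X0.00 Y0.00 E1.5107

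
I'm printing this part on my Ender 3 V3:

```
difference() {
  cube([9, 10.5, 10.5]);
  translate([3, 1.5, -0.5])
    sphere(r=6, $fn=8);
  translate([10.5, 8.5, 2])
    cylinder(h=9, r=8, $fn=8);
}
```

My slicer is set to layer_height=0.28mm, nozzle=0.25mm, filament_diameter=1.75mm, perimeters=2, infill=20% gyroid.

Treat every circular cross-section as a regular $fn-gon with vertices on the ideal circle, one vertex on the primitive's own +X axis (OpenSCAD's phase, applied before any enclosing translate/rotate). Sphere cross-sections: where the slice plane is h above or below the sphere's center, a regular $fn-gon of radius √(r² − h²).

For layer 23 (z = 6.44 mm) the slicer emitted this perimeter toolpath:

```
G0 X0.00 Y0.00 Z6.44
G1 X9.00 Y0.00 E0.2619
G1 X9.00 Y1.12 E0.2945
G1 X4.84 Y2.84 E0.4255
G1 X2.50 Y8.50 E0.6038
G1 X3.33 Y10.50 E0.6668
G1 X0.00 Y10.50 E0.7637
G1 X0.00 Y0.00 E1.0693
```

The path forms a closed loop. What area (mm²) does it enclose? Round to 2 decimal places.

Apply the shoelace formula to the sequence of (X, Y) vertices; enclosed area = 48.58 mm².

48.58 mm²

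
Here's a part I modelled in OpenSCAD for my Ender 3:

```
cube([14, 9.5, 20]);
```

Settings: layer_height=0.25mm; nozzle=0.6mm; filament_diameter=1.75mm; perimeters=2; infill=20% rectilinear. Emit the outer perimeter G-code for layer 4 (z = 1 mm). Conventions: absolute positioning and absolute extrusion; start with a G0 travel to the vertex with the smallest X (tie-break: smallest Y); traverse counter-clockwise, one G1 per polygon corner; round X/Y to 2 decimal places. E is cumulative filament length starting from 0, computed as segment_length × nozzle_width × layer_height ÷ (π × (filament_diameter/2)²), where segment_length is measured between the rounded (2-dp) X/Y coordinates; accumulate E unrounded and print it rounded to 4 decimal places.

G0 X0.00 Y0.00 Z1.00
G1 X14.00 Y0.00 E0.8731
G1 X14.00 Y9.50 E1.4655
G1 X0.00 Y9.50 E2.3386
G1 X0.00 Y0.00 E2.9310

At z = 1 mm: the cube (footprint 14×9.5) is included at this height. The outline is a single polygon with 4 vertices. Extrusion per mm of travel: 0.6 × 0.25 / (π × 0.875²) = 0.062363. Accumulating E over each segment gives final E = 2.9310.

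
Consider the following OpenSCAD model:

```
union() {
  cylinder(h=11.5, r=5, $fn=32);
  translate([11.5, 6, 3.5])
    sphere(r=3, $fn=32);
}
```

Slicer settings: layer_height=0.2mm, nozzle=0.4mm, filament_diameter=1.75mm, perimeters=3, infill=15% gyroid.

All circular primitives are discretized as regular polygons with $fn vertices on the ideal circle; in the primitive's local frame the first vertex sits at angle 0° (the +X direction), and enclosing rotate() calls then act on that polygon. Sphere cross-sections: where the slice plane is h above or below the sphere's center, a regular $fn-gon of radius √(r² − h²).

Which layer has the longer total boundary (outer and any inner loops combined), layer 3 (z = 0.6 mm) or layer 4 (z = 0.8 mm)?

Layer 3 (z = 0.6): the r=5 cylinder gives a regular 32-gon of circumradius 5 (constant along its height) (perimeter = 2·32·5.000·sin(180°/32) = 31.37 mm); the r=3 sphere at (11.5, 6) contributes a regular 32-gon of circumradius √(3²−2.9²) = 0.768 (perimeter = 2·32·0.768·sin(180°/32) = 4.82 mm); Merging all regions: the 2 present regions are separate (no shared area or edge), so areas and boundary lengths simply add and each stays a separate island — boundary = 36.18 mm. So its perimeter = 36.18 mm. Layer 4 (z = 0.8): the r=5 cylinder gives a regular 32-gon of circumradius 5 (constant along its height) (perimeter = 2·32·5.000·sin(180°/32) = 31.37 mm); the sphere at (11.5, 6): section is a regular 32-gon, circumradius = √(r²−h²) = √(3²−2.7²) = 1.308 (perimeter = 2·32·1.308·sin(180°/32) = 8.20 mm); Merging all regions: the 2 present regions are separate (no shared area or edge), so areas and boundary lengths simply add and each stays a separate island — boundary = 39.57 mm. So its perimeter = 39.57 mm. Layer 4 is larger (39.57 vs 36.18 mm).

layer 4 (z = 0.8 mm)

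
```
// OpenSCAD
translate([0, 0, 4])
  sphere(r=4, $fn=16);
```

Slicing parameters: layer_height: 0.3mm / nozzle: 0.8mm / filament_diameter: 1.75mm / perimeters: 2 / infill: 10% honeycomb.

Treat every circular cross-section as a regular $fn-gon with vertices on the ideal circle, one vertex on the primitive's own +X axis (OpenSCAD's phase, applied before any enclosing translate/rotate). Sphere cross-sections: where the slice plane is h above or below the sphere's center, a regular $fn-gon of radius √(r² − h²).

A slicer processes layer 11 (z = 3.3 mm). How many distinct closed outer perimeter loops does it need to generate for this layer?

At z = 3.3 mm: the r=4 sphere slices to a regular 16-gon of circumradius 3.938 (√(r²−h²) with h=0.7 from center). The result has 1 disconnected region.

1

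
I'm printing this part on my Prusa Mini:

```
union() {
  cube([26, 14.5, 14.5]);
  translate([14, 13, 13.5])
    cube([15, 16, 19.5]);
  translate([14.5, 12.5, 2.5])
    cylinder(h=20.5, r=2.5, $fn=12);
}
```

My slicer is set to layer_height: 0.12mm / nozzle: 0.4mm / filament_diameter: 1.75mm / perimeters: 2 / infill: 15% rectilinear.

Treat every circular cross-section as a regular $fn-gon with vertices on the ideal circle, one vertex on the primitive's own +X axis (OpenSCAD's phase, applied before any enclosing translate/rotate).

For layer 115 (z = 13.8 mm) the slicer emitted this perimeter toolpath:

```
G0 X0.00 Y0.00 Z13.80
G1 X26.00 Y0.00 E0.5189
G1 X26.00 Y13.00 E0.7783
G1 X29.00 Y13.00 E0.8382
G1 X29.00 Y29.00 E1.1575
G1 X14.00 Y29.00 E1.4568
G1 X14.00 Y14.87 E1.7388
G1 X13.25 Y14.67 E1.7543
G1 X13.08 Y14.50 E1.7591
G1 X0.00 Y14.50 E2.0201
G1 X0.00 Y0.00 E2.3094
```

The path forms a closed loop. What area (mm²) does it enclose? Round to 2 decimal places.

599.22 mm²

Apply the shoelace formula to the sequence of (X, Y) vertices; enclosed area = 599.22 mm².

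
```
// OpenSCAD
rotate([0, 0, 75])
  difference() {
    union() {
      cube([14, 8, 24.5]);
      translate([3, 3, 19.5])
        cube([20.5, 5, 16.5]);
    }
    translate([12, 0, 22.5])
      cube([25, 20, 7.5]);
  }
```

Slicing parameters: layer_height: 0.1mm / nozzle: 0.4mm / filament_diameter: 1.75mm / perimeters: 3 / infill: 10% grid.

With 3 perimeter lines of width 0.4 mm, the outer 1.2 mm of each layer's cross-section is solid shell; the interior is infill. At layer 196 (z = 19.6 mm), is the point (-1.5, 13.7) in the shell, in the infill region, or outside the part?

infill

At z = 19.6 mm: the cube is present — its section is the full 14×8 rectangle; the cube at (3, 3) (footprint 20.5×5) is included at this height; Merging all regions: the regions partially overlap (shared area 55.00 mm²), so overlapping operands fuse into one piece — 1 connected region; the cube at (12, 0) is absent (z outside [22.5, 30]); Subtracting the remaining from the first: none of the subtracted shapes is present at this height, so the result so far is unchanged — 1 connected region; (whole slice rotated 75° about Z — lengths, areas and connectivity unchanged). Overall, the cross-section is a single solid region. Undo the 75° rotation: the query point maps to (12.845, 4.995) in the un-rotated model frame. The nearest boundary edge runs (23.50, 3.00)→(14.00, 3.00); distance from the point to it = 2.30 mm. The point is inside the cross-section and 2.30 mm from the nearest boundary — more than the 1.2 mm shell width (3 × 0.4), so it's in the infill interior.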